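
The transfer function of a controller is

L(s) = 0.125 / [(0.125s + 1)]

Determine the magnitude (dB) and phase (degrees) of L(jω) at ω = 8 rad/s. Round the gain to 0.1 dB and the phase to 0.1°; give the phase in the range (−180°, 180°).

-21.1 dB, -45.0°

At ω = 8 rad/s:
pole (1 + j8·0.125) = 1 + j1 → |·| ≈ 1.4142, ∠ ≈ 45.00°
|L| = 0.125 · 1 / (1.4142) ≈ 0.088389
Gain = 20 log₁₀(0.088389) ≈ -21.07 dB
∠L = (0°) − (45.00°) = -45.00°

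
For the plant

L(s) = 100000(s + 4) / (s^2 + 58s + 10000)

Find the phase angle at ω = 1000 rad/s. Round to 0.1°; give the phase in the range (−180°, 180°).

-86.9°

At s = jω = j1000:
zero (s+4): 4 + j1000 → |·| = √(4²+1000²) = √1000016 ≈ 1000, ∠ = arctan(1000/4) ≈ 89.77°
quadratic: (j1000)² + 58·j1000 + 10000 = -990000 + j58000 → |·| ≈ 9.917e+05, ∠ ≈ 176.65°
∠L = 89.77° − 176.65° = -86.88°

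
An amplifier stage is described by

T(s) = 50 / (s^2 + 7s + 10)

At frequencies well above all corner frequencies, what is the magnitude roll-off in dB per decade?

Each pole contributes −20 dB/decade at high frequency; each zero contributes +20 dB/decade.
Net: 0 zero(s) − 2 pole(s) → -40 dB/decade.

-40 dB/decade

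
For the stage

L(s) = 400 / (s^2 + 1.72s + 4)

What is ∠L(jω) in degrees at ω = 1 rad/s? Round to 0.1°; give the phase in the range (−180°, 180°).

-29.8°

At s = jω = j1:
quadratic: (j1)² + 1.72·j1 + 4 = 3 + j1.72 → |·| ≈ 3.4581, ∠ ≈ 29.83°
∠L = 0.00° − 29.83° = -29.83°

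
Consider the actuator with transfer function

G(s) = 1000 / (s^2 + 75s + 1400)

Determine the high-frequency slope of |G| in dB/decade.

-40 dB/decade

Each pole contributes −20 dB/decade at high frequency; each zero contributes +20 dB/decade.
Net: 0 zero(s) − 2 pole(s) → -40 dB/decade.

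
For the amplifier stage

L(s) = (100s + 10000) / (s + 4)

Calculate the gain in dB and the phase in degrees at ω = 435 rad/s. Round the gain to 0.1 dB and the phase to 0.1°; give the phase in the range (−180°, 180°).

40.2 dB, -12.4°

Substitute s = j435:
Numerator: 100(j435) + 10000 = 10000 + j43500
Denominator: (j435) + 4 = 4 + j435
|N| = √(10000² + 43500²) ≈ 44635, ∠N ≈ 77.05°
|D| = √(4² + 435²) ≈ 435.02, ∠D ≈ 89.47°
|L| = 44635 / 435.02 ≈ 102.6
Gain = 20 log₁₀(102.6) ≈ 40.22 dB
∠L = 77.05° − 89.47° = -12.42°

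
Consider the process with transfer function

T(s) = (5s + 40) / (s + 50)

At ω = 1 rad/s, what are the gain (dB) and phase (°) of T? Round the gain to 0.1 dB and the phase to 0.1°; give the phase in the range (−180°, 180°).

-1.9 dB, 6.0°

Substitute s = j1:
Numerator: 5(j1) + 40 = 40 + j5
Denominator: (j1) + 50 = 50 + j1
|N| = √(40² + 5²) ≈ 40.311, ∠N ≈ 7.13°
|D| = √(50² + 1²) ≈ 50.01, ∠D ≈ 1.15°
|T| = 40.311 / 50.01 ≈ 0.80606
Gain = 20 log₁₀(0.80606) ≈ -1.87 dB
∠T = 7.13° − 1.15° = 5.98°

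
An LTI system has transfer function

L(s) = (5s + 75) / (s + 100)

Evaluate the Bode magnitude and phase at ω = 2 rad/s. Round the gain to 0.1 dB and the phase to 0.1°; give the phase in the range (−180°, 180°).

-2.4 dB, 6.4°

Substitute s = j2:
Numerator: 5(j2) + 75 = 75 + j10
Denominator: (j2) + 100 = 100 + j2
|N| = √(75² + 10²) ≈ 75.664, ∠N ≈ 7.59°
|D| = √(100² + 2²) ≈ 100.02, ∠D ≈ 1.15°
|L| = 75.664 / 100.02 ≈ 0.75649
Gain = 20 log₁₀(0.75649) ≈ -2.42 dB
∠L = 7.59° − 1.15° = 6.44°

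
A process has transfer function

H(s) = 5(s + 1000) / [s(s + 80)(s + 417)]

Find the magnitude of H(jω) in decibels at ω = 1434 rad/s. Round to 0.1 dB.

-110.9 dB

At s = jω = j1434:
zero (s+1000): 1000 + j1434 → |·| = √(1000²+1434²) = √3056356 ≈ 1748.2, ∠ = arctan(1434/1000) ≈ 55.11°
pole (s+80): 80 + j1434 → |·| = √(80²+1434²) = √2062756 ≈ 1436.2, ∠ = arctan(1434/80) ≈ 86.81°
pole (s+417): 417 + j1434 → |·| = √(417²+1434²) = √2230245 ≈ 1493.4, ∠ = arctan(1434/417) ≈ 73.79°
pole at origin: |s| = 1434, ∠ = 90.00° (in denominator)
|H| = 5 · 1748.2 / 3.0757e+09 ≈ 2.842e-06
Gain = 20 log₁₀(2.842e-06) ≈ -110.93 dB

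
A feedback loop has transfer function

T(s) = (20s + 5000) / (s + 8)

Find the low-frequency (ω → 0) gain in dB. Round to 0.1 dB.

T(0) = 5000 / 8 = 625
20 log₁₀(625) ≈ 55.92 dB

55.9 dB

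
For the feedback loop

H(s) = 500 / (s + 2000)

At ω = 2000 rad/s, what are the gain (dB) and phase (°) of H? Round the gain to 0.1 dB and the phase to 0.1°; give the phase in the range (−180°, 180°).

-15.1 dB, -45.0°

At s = jω = j2000:
pole (s+2000): 2000 + j2000 → |·| = √(2000²+2000²) = √8000000 ≈ 2828.4, ∠ = arctan(2000/2000) ≈ 45.00°
|H| = 500 / 2828.4 ≈ 0.17678
Gain = 20 log₁₀(0.17678) ≈ -15.05 dB
∠H = 0.00° − 45.00° = -45.00°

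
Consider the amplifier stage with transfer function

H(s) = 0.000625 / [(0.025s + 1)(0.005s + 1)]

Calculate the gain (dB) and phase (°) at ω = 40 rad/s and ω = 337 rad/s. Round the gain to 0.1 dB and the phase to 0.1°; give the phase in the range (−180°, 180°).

ω = 40: -67.3 dB, -56.3°; ω = 337: -88.5 dB, -142.5°

At ω = 40 rad/s:
pole (1 + j40·0.025) = 1 + j1 → |·| ≈ 1.4142, ∠ ≈ 45.00°
pole (1 + j40·0.005) = 1 + j0.2 → |·| ≈ 1.0198, ∠ ≈ 11.31°
|H| = 0.000625 · 1 / (1.4142 · 1.0198) ≈ 0.00043337
Gain = 20 log₁₀(0.00043337) ≈ -67.26 dB
∠H = (0°) − (45.00° + 11.31°) = -56.31°

At ω = 337 rad/s:
pole (1 + j337·0.025) = 1 + j8.425 → |·| ≈ 8.4841, ∠ ≈ 83.23°
pole (1 + j337·0.005) = 1 + j1.685 → |·| ≈ 1.9594, ∠ ≈ 59.31°
|H| = 0.000625 · 1 / (8.4841 · 1.9594) ≈ 3.7597e-05
Gain = 20 log₁₀(3.7597e-05) ≈ -88.50 dB
∠H = (0°) − (83.23° + 59.31°) = -142.54°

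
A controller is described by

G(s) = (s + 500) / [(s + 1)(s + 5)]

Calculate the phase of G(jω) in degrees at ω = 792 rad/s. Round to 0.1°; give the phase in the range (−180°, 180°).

At s = jω = j792:
zero (s+500): 500 + j792 → |·| = √(500²+792²) = √877264 ≈ 936.62, ∠ = arctan(792/500) ≈ 57.74°
pole (s+1): 1 + j792 → |·| = √(1²+792²) = √627265 ≈ 792, ∠ = arctan(792/1) ≈ 89.93°
pole (s+5): 5 + j792 → |·| = √(5²+792²) = √627289 ≈ 792.02, ∠ = arctan(792/5) ≈ 89.64°
∠G = 57.74° − 179.57° = -121.83°

-121.8°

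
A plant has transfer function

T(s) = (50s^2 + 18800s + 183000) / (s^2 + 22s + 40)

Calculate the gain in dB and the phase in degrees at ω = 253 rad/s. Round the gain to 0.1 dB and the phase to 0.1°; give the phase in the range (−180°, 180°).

Substitute s = j253:
Numerator: 50(j253)^2 + 18800(j253) + 183000 = -3017450 + j4756400
Denominator: (j253)^2 + 22(j253) + 40 = -63969 + j5566
|N| = √(3017450² + 4756400²) ≈ 5.6328e+06, ∠N ≈ 122.39°
|D| = √(63969² + 5566²) ≈ 64211, ∠D ≈ 175.03°
|T| = 5.6328e+06 / 64211 ≈ 87.723
Gain = 20 log₁₀(87.723) ≈ 38.86 dB
∠T = 122.39° − 175.03° = -52.64°

38.9 dB, -52.6°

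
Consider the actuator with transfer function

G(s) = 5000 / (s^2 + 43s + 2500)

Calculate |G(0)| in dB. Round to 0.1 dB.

6.0 dB

G(0) = 5000 / 2500 = 2
20 log₁₀(2) ≈ 6.02 dB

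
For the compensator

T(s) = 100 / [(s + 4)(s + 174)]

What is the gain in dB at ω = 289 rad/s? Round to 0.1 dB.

At s = jω = j289:
pole (s+4): 4 + j289 → |·| = √(4²+289²) = √83537 ≈ 289.03, ∠ = arctan(289/4) ≈ 89.21°
pole (s+174): 174 + j289 → |·| = √(174²+289²) = √113797 ≈ 337.34, ∠ = arctan(289/174) ≈ 58.95°
|T| = 100 / 97501 ≈ 0.0010256
Gain = 20 log₁₀(0.0010256) ≈ -59.78 dB

-59.8 dB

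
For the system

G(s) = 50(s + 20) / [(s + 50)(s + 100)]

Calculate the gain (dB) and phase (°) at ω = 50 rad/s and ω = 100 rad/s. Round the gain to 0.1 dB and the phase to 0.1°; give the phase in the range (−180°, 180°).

At s = jω = j50:
zero (s+20): 20 + j50 → |·| = √(20²+50²) = √2900 ≈ 53.852, ∠ = arctan(50/20) ≈ 68.20°
pole (s+50): 50 + j50 → |·| = √(50²+50²) = √5000 ≈ 70.711, ∠ = arctan(50/50) ≈ 45.00°
pole (s+100): 100 + j50 → |·| = √(100²+50²) = √12500 ≈ 111.8, ∠ = arctan(50/100) ≈ 26.57°
|G| = 50 · 53.852 / 7905.5 ≈ 0.3406
Gain = 20 log₁₀(0.3406) ≈ -9.36 dB
∠G = 68.20° − 71.57° = -3.37°

At s = jω = j100:
zero (s+20): 20 + j100 → |·| = √(20²+100²) = √10400 ≈ 101.98, ∠ = arctan(100/20) ≈ 78.69°
pole (s+50): 50 + j100 → |·| = √(50²+100²) = √12500 ≈ 111.8, ∠ = arctan(100/50) ≈ 63.43°
pole (s+100): 100 + j100 → |·| = √(100²+100²) = √20000 ≈ 141.42, ∠ = arctan(100/100) ≈ 45.00°
|G| = 50 · 101.98 / 15811 ≈ 0.3225
Gain = 20 log₁₀(0.3225) ≈ -9.83 dB
∠G = 78.69° − 108.43° = -29.74°

ω = 50: -9.4 dB, -3.4°; ω = 100: -9.8 dB, -29.7°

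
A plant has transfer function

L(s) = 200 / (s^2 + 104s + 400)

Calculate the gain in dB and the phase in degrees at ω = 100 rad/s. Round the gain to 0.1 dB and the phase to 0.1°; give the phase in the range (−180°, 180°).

Substitute s = j100:
Numerator: 200 = 200 + j0
Denominator: (j100)^2 + 104(j100) + 400 = -9600 + j10400
|N| = √(200² + 0²) ≈ 200, ∠N ≈ 0.00°
|D| = √(9600² + 10400²) ≈ 14153, ∠D ≈ 132.71°
|L| = 200 / 14153 ≈ 0.014131
Gain = 20 log₁₀(0.014131) ≈ -37.00 dB
∠L = 0.00° − 132.71° = -132.71°

-37.0 dB, -132.7°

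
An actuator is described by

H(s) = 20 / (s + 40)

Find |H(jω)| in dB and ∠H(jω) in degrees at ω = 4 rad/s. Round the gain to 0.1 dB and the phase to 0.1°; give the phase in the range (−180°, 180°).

At s = jω = j4:
pole (s+40): 40 + j4 → |·| = √(40²+4²) = √1616 ≈ 40.2, ∠ = arctan(4/40) ≈ 5.71°
|H| = 20 / 40.2 ≈ 0.49751
Gain = 20 log₁₀(0.49751) ≈ -6.06 dB
∠H = 0.00° − 5.71° = -5.71°

-6.1 dB, -5.7°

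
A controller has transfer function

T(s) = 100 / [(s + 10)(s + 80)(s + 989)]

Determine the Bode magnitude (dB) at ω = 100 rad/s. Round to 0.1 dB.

-102.1 dB

At s = jω = j100:
pole (s+10): 10 + j100 → |·| = √(10²+100²) = √10100 ≈ 100.5, ∠ = arctan(100/10) ≈ 84.29°
pole (s+80): 80 + j100 → |·| = √(80²+100²) = √16400 ≈ 128.06, ∠ = arctan(100/80) ≈ 51.34°
pole (s+989): 989 + j100 → |·| = √(989²+100²) = √988121 ≈ 994.04, ∠ = arctan(100/989) ≈ 5.77°
|T| = 100 / 1.2793e+07 ≈ 7.8168e-06
Gain = 20 log₁₀(7.8168e-06) ≈ -102.14 dB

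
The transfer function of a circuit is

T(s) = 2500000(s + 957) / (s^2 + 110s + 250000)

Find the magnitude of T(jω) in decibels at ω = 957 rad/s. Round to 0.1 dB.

74.0 dB

At s = jω = j957:
zero (s+957): 957 + j957 → |·| = √(957²+957²) = √1831698 ≈ 1353.4, ∠ = arctan(957/957) ≈ 45.00°
quadratic: (j957)² + 110·j957 + 250000 = -665849 + j105270 → |·| ≈ 6.7412e+05, ∠ ≈ 171.02°
|T| = 2500000 · 1353.4 / 6.7412e+05 ≈ 5019.1
Gain = 20 log₁₀(5019.1) ≈ 74.01 dB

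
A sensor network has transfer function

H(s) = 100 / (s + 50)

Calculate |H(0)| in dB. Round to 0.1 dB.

H(0) = 100 / 50 = 2
20 log₁₀(2) ≈ 6.02 dB

6.0 dB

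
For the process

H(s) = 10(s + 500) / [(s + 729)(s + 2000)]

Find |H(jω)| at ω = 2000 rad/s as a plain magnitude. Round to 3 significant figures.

0.00342

At s = jω = j2000:
zero (s+500): 500 + j2000 → |·| = √(500²+2000²) = √4250000 ≈ 2061.6, ∠ = arctan(2000/500) ≈ 75.96°
pole (s+729): 729 + j2000 → |·| = √(729²+2000²) = √4531441 ≈ 2128.7, ∠ = arctan(2000/729) ≈ 69.97°
pole (s+2000): 2000 + j2000 → |·| = √(2000²+2000²) = √8000000 ≈ 2828.4, ∠ = arctan(2000/2000) ≈ 45.00°
|H| = 10 · 2061.6 / 6.0208e+06 ≈ 0.0034241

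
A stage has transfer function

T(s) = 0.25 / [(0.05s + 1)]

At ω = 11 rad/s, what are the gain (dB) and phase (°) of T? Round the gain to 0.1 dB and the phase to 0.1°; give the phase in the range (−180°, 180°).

-13.2 dB, -28.8°

At ω = 11 rad/s:
pole (1 + j11·0.05) = 1 + j0.55 → |·| ≈ 1.1413, ∠ ≈ 28.81°
|T| = 0.25 · 1 / (1.1413) ≈ 0.21905
Gain = 20 log₁₀(0.21905) ≈ -13.19 dB
∠T = (0°) − (28.81°) = -28.81°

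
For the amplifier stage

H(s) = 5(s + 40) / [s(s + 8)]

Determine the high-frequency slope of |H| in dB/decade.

-20 dB/decade

Each pole contributes −20 dB/decade at high frequency; each zero contributes +20 dB/decade.
Net: 1 zero(s) − 2 pole(s) → -20 dB/decade.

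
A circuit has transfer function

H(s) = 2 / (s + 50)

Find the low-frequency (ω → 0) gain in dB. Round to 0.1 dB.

-28.0 dB

H(0) = 2 / (50) = 0.04
20 log₁₀(0.04) ≈ -27.96 dB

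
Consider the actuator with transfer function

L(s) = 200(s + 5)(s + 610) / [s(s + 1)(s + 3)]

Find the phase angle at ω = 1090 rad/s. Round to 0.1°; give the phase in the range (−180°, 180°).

-119.3°

At s = jω = j1090:
zero (s+5): 5 + j1090 → |·| = √(5²+1090²) = √1188125 ≈ 1090, ∠ = arctan(1090/5) ≈ 89.74°
zero (s+610): 610 + j1090 → |·| = √(610²+1090²) = √1560200 ≈ 1249.1, ∠ = arctan(1090/610) ≈ 60.77°
pole (s+1): 1 + j1090 → |·| = √(1²+1090²) = √1188101 ≈ 1090, ∠ = arctan(1090/1) ≈ 89.95°
pole (s+3): 3 + j1090 → |·| = √(3²+1090²) = √1188109 ≈ 1090, ∠ = arctan(1090/3) ≈ 89.84°
pole at origin: |s| = 1090, ∠ = 90.00° (in denominator)
∠L = 150.51° − 269.79° = -119.28°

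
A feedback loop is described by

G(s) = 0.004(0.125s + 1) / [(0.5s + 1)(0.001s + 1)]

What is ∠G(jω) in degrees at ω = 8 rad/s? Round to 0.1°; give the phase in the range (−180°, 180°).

At ω = 8 rad/s:
zero (1 + j8·0.125) = 1 + j1 → |·| ≈ 1.4142, ∠ ≈ 45.00°
pole (1 + j8·0.5) = 1 + j4 → |·| ≈ 4.1231, ∠ ≈ 75.96°
pole (1 + j8·0.001) = 1 + j0.008 → |·| ≈ 1, ∠ ≈ 0.46°
∠G = (45.00°) − (75.96° + 0.46°) = -31.42°

-31.4°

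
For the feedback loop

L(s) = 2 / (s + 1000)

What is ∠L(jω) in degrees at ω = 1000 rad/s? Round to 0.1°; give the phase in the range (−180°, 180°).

-45.0°

Substitute s = j1000:
Numerator: 2 = 2 + j0
Denominator: (j1000) + 1000 = 1000 + j1000
|N| = √(2² + 0²) ≈ 2, ∠N ≈ 0.00°
|D| = √(1000² + 1000²) ≈ 1414.2, ∠D ≈ 45.00°
∠L = 0.00° − 45.00° = -45.00°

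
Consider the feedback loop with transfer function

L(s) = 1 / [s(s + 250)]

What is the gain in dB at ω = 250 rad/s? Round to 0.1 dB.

At s = jω = j250:
pole (s+250): 250 + j250 → |·| = √(250²+250²) = √125000 ≈ 353.55, ∠ = arctan(250/250) ≈ 45.00°
pole at origin: |s| = 250, ∠ = 90.00° (in denominator)
|L| = 1 / 88388 ≈ 1.1314e-05
Gain = 20 log₁₀(1.1314e-05) ≈ -98.93 dB

-98.9 dB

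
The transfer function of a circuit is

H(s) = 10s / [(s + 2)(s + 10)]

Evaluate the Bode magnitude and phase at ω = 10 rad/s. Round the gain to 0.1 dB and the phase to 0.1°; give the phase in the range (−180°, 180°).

At s = jω = j10:
zero at origin: s = j10 → |·| = 10, ∠ = 90.00°
pole (s+2): 2 + j10 → |·| = √(2²+10²) = √104 ≈ 10.198, ∠ = arctan(10/2) ≈ 78.69°
pole (s+10): 10 + j10 → |·| = √(10²+10²) = √200 ≈ 14.142, ∠ = arctan(10/10) ≈ 45.00°
|H| = 10 · 10 / 144.22 ≈ 0.69339
Gain = 20 log₁₀(0.69339) ≈ -3.18 dB
∠H = 90.00° − 123.69° = -33.69°

-3.2 dB, -33.7°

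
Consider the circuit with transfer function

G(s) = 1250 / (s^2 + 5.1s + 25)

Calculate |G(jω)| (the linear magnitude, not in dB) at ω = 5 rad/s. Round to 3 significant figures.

At s = jω = j5:
quadratic: (j5)² + 5.1·j5 + 25 = 0 + j25.5 → |·| ≈ 25.5, ∠ ≈ 90.00°
|G| = 1250 / 25.5 ≈ 49.02

49.0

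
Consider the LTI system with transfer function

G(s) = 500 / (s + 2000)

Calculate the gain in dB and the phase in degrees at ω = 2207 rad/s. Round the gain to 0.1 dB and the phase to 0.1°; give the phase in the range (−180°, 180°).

At s = jω = j2207:
pole (s+2000): 2000 + j2207 → |·| = √(2000²+2207²) = √8870849 ≈ 2978.4, ∠ = arctan(2207/2000) ≈ 47.82°
|G| = 500 / 2978.4 ≈ 0.16788
Gain = 20 log₁₀(0.16788) ≈ -15.50 dB
∠G = 0.00° − 47.82° = -47.82°

-15.5 dB, -47.8°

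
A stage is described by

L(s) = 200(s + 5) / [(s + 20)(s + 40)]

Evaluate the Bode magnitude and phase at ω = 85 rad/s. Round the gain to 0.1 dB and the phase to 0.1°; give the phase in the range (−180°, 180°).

At s = jω = j85:
zero (s+5): 5 + j85 → |·| = √(5²+85²) = √7250 ≈ 85.147, ∠ = arctan(85/5) ≈ 86.63°
pole (s+20): 20 + j85 → |·| = √(20²+85²) = √7625 ≈ 87.321, ∠ = arctan(85/20) ≈ 76.76°
pole (s+40): 40 + j85 → |·| = √(40²+85²) = √8825 ≈ 93.941, ∠ = arctan(85/40) ≈ 64.80°
|L| = 200 · 85.147 / 8203 ≈ 2.076
Gain = 20 log₁₀(2.076) ≈ 6.34 dB
∠L = 86.63° − 141.56° = -54.93°

6.3 dB, -54.9°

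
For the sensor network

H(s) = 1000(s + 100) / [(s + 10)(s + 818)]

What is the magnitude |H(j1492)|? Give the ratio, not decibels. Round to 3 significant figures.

0.589

At s = jω = j1492:
zero (s+100): 100 + j1492 → |·| = √(100²+1492²) = √2236064 ≈ 1495.3, ∠ = arctan(1492/100) ≈ 86.17°
pole (s+10): 10 + j1492 → |·| = √(10²+1492²) = √2226164 ≈ 1492, ∠ = arctan(1492/10) ≈ 89.62°
pole (s+818): 818 + j1492 → |·| = √(818²+1492²) = √2895188 ≈ 1701.5, ∠ = arctan(1492/818) ≈ 61.27°
|H| = 1000 · 1495.3 / 2.5386e+06 ≈ 0.58903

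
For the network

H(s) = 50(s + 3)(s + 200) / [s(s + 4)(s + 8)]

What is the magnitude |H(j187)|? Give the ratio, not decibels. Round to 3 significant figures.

0.391

At s = jω = j187:
zero (s+3): 3 + j187 → |·| = √(3²+187²) = √34978 ≈ 187.02, ∠ = arctan(187/3) ≈ 89.08°
zero (s+200): 200 + j187 → |·| = √(200²+187²) = √74969 ≈ 273.8, ∠ = arctan(187/200) ≈ 43.08°
pole (s+4): 4 + j187 → |·| = √(4²+187²) = √34985 ≈ 187.04, ∠ = arctan(187/4) ≈ 88.77°
pole (s+8): 8 + j187 → |·| = √(8²+187²) = √35033 ≈ 187.17, ∠ = arctan(187/8) ≈ 87.55°
pole at origin: |s| = 187, ∠ = 90.00° (in denominator)
|H| = 50 · 51206 / 6.5465e+06 ≈ 0.39109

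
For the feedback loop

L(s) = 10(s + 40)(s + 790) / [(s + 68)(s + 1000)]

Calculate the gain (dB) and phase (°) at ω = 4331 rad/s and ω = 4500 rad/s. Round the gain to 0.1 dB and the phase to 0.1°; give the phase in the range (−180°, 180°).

At s = jω = j4331:
zero (s+40): 40 + j4331 → |·| = √(40²+4331²) = √18759161 ≈ 4331.2, ∠ = arctan(4331/40) ≈ 89.47°
zero (s+790): 790 + j4331 → |·| = √(790²+4331²) = √19381661 ≈ 4402.5, ∠ = arctan(4331/790) ≈ 79.66°
pole (s+68): 68 + j4331 → |·| = √(68²+4331²) = √18762185 ≈ 4331.5, ∠ = arctan(4331/68) ≈ 89.10°
pole (s+1000): 1000 + j4331 → |·| = √(1000²+4331²) = √19757561 ≈ 4444.9, ∠ = arctan(4331/1000) ≈ 77.00°
|L| = 10 · 1.9068e+07 / 1.9253e+07 ≈ 9.9039
Gain = 20 log₁₀(9.9039) ≈ 19.92 dB
∠L = 169.13° − 166.10° = 3.03°

At s = jω = j4500:
zero (s+40): 40 + j4500 → |·| = √(40²+4500²) = √20251600 ≈ 4500.2, ∠ = arctan(4500/40) ≈ 89.49°
zero (s+790): 790 + j4500 → |·| = √(790²+4500²) = √20874100 ≈ 4568.8, ∠ = arctan(4500/790) ≈ 80.04°
pole (s+68): 68 + j4500 → |·| = √(68²+4500²) = √20254624 ≈ 4500.5, ∠ = arctan(4500/68) ≈ 89.13°
pole (s+1000): 1000 + j4500 → |·| = √(1000²+4500²) = √21250000 ≈ 4609.8, ∠ = arctan(4500/1000) ≈ 77.47°
|L| = 10 · 2.0561e+07 / 2.0746e+07 ≈ 9.9108
Gain = 20 log₁₀(9.9108) ≈ 19.92 dB
∠L = 169.53° − 166.60° = 2.93°

ω = 4331: 19.9 dB, 3.0°; ω = 4500: 19.9 dB, 2.9°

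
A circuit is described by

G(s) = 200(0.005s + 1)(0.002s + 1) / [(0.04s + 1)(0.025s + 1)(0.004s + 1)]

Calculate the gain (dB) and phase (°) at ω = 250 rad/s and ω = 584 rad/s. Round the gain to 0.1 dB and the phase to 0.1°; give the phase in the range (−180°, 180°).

At ω = 250 rad/s:
zero (1 + j250·0.005) = 1 + j1.25 → |·| ≈ 1.6008, ∠ ≈ 51.34°
zero (1 + j250·0.002) = 1 + j0.5 → |·| ≈ 1.118, ∠ ≈ 26.57°
pole (1 + j250·0.04) = 1 + j10 → |·| ≈ 10.05, ∠ ≈ 84.29°
pole (1 + j250·0.025) = 1 + j6.25 → |·| ≈ 6.3295, ∠ ≈ 80.91°
pole (1 + j250·0.004) = 1 + j1 → |·| ≈ 1.4142, ∠ ≈ 45.00°
|G| = 200 · 1.6008 · 1.118 / (10.05 · 6.3295 · 1.4142) ≈ 3.9789
Gain = 20 log₁₀(3.9789) ≈ 12.00 dB
∠G = (51.34° + 26.57°) − (84.29° + 80.91° + 45.00°) = -132.29°

At ω = 584 rad/s:
zero (1 + j584·0.005) = 1 + j2.92 → |·| ≈ 3.0865, ∠ ≈ 71.10°
zero (1 + j584·0.002) = 1 + j1.168 → |·| ≈ 1.5376, ∠ ≈ 49.43°
pole (1 + j584·0.04) = 1 + j23.36 → |·| ≈ 23.381, ∠ ≈ 87.55°
pole (1 + j584·0.025) = 1 + j14.6 → |·| ≈ 14.634, ∠ ≈ 86.08°
pole (1 + j584·0.004) = 1 + j2.336 → |·| ≈ 2.541, ∠ ≈ 66.83°
|G| = 200 · 3.0865 · 1.5376 / (23.381 · 14.634 · 2.541) ≈ 1.0917
Gain = 20 log₁₀(1.0917) ≈ 0.76 dB
∠G = (71.10° + 49.43°) − (87.55° + 86.08° + 66.83°) = -119.93°

ω = 250: 12.0 dB, -132.3°; ω = 584: 0.8 dB, -119.9°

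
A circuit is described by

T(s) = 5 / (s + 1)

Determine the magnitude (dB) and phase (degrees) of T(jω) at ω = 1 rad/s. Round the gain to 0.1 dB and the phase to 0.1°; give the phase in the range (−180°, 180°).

Substitute s = j1:
Numerator: 5 = 5 + j0
Denominator: (j1) + 1 = 1 + j1
|N| = √(5² + 0²) ≈ 5, ∠N ≈ 0.00°
|D| = √(1² + 1²) ≈ 1.4142, ∠D ≈ 45.00°
|T| = 5 / 1.4142 ≈ 3.5356
Gain = 20 log₁₀(3.5356) ≈ 10.97 dB
∠T = 0.00° − 45.00° = -45.00°

11.0 dB, -45.0°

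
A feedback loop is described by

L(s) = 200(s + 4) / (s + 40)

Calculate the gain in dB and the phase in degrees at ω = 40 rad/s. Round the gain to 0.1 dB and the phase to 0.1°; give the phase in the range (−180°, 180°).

At s = jω = j40:
zero (s+4): 4 + j40 → |·| = √(4²+40²) = √1616 ≈ 40.2, ∠ = arctan(40/4) ≈ 84.29°
pole (s+40): 40 + j40 → |·| = √(40²+40²) = √3200 ≈ 56.569, ∠ = arctan(40/40) ≈ 45.00°
|L| = 200 · 40.2 / 56.569 ≈ 142.13
Gain = 20 log₁₀(142.13) ≈ 43.05 dB
∠L = 84.29° − 45.00° = 39.29°

43.1 dB, 39.3°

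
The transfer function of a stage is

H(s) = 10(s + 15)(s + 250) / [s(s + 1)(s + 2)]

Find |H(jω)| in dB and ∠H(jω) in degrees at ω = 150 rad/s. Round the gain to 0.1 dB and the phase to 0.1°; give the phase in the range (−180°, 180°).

-17.7 dB, -153.6°

At s = jω = j150:
zero (s+15): 15 + j150 → |·| = √(15²+150²) = √22725 ≈ 150.75, ∠ = arctan(150/15) ≈ 84.29°
zero (s+250): 250 + j150 → |·| = √(250²+150²) = √85000 ≈ 291.55, ∠ = arctan(150/250) ≈ 30.96°
pole (s+1): 1 + j150 → |·| = √(1²+150²) = √22501 ≈ 150, ∠ = arctan(150/1) ≈ 89.62°
pole (s+2): 2 + j150 → |·| = √(2²+150²) = √22504 ≈ 150.01, ∠ = arctan(150/2) ≈ 89.24°
pole at origin: |s| = 150, ∠ = 90.00° (in denominator)
|H| = 10 · 43951 / 3.3752e+06 ≈ 0.13022
Gain = 20 log₁₀(0.13022) ≈ -17.71 dB
∠H = 115.25° − 268.86° = -153.61°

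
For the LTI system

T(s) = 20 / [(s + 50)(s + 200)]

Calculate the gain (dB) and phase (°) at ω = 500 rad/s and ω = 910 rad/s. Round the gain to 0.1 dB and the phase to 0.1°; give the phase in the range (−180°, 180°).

ω = 500: -82.6 dB, -152.5°; ω = 910: -92.6 dB, -164.5°

At s = jω = j500:
pole (s+50): 50 + j500 → |·| = √(50²+500²) = √252500 ≈ 502.49, ∠ = arctan(500/50) ≈ 84.29°
pole (s+200): 200 + j500 → |·| = √(200²+500²) = √290000 ≈ 538.52, ∠ = arctan(500/200) ≈ 68.20°
|T| = 20 / 2.706e+05 ≈ 7.391e-05
Gain = 20 log₁₀(7.391e-05) ≈ -82.63 dB
∠T = 0.00° − 152.49° = -152.49°

At s = jω = j910:
pole (s+50): 50 + j910 → |·| = √(50²+910²) = √830600 ≈ 911.37, ∠ = arctan(910/50) ≈ 86.86°
pole (s+200): 200 + j910 → |·| = √(200²+910²) = √868100 ≈ 931.72, ∠ = arctan(910/200) ≈ 77.60°
|T| = 20 / 8.4914e+05 ≈ 2.3553e-05
Gain = 20 log₁₀(2.3553e-05) ≈ -92.56 dB
∠T = 0.00° − 164.46° = -164.46°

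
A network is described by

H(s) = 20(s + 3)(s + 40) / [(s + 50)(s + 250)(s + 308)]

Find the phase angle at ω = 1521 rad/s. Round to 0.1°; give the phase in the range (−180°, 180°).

At s = jω = j1521:
zero (s+3): 3 + j1521 → |·| = √(3²+1521²) = √2313450 ≈ 1521, ∠ = arctan(1521/3) ≈ 89.89°
zero (s+40): 40 + j1521 → |·| = √(40²+1521²) = √2315041 ≈ 1521.5, ∠ = arctan(1521/40) ≈ 88.49°
pole (s+50): 50 + j1521 → |·| = √(50²+1521²) = √2315941 ≈ 1521.8, ∠ = arctan(1521/50) ≈ 88.12°
pole (s+250): 250 + j1521 → |·| = √(250²+1521²) = √2375941 ≈ 1541.4, ∠ = arctan(1521/250) ≈ 80.67°
pole (s+308): 308 + j1521 → |·| = √(308²+1521²) = √2408305 ≈ 1551.9, ∠ = arctan(1521/308) ≈ 78.55°
∠H = 178.38° − 247.34° = -68.96°

-69.0°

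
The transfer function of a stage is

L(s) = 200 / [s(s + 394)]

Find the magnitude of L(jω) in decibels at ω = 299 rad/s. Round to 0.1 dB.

-57.4 dB

At s = jω = j299:
pole (s+394): 394 + j299 → |·| = √(394²+299²) = √244637 ≈ 494.61, ∠ = arctan(299/394) ≈ 37.19°
pole at origin: |s| = 299, ∠ = 90.00° (in denominator)
|L| = 200 / 1.4789e+05 ≈ 0.0013524
Gain = 20 log₁₀(0.0013524) ≈ -57.38 dB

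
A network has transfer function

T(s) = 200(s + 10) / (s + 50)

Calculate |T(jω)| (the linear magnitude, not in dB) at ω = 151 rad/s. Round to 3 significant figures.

At s = jω = j151:
zero (s+10): 10 + j151 → |·| = √(10²+151²) = √22901 ≈ 151.33, ∠ = arctan(151/10) ≈ 86.21°
pole (s+50): 50 + j151 → |·| = √(50²+151²) = √25301 ≈ 159.06, ∠ = arctan(151/50) ≈ 71.68°
|T| = 200 · 151.33 / 159.06 ≈ 190.28

190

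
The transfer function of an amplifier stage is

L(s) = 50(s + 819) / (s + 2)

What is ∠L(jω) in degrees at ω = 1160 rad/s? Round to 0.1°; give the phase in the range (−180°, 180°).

At s = jω = j1160:
zero (s+819): 819 + j1160 → |·| = √(819²+1160²) = √2016361 ≈ 1420, ∠ = arctan(1160/819) ≈ 54.78°
pole (s+2): 2 + j1160 → |·| = √(2²+1160²) = √1345604 ≈ 1160, ∠ = arctan(1160/2) ≈ 89.90°
∠L = 54.78° − 89.90° = -35.12°

-35.1°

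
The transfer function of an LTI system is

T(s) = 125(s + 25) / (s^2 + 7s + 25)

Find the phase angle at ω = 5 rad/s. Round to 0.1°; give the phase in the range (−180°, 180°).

At s = jω = j5:
zero (s+25): 25 + j5 → |·| = √(25²+5²) = √650 ≈ 25.495, ∠ = arctan(5/25) ≈ 11.31°
quadratic: (j5)² + 7·j5 + 25 = 0 + j35 → |·| ≈ 35, ∠ ≈ 90.00°
∠T = 11.31° − 90.00° = -78.69°

-78.7°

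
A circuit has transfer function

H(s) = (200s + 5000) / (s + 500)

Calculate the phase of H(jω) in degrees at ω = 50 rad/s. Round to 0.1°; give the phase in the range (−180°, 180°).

57.7°

Substitute s = j50:
Numerator: 200(j50) + 5000 = 5000 + j10000
Denominator: (j50) + 500 = 500 + j50
|N| = √(5000² + 10000²) ≈ 11180, ∠N ≈ 63.43°
|D| = √(500² + 50²) ≈ 502.49, ∠D ≈ 5.71°
∠H = 63.43° − 5.71° = 57.72°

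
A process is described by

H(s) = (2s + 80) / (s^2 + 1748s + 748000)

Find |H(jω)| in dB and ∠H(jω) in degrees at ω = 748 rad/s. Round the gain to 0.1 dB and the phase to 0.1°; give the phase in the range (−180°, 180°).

Substitute s = j748:
Numerator: 2(j748) + 80 = 80 + j1496
Denominator: (j748)^2 + 1748(j748) + 748000 = 188496 + j1307504
|N| = √(80² + 1496²) ≈ 1498.1, ∠N ≈ 86.94°
|D| = √(188496² + 1307504²) ≈ 1.321e+06, ∠D ≈ 81.80°
|H| = 1498.1 / 1.321e+06 ≈ 0.0011341
Gain = 20 log₁₀(0.0011341) ≈ -58.91 dB
∠H = 86.94° − 81.80° = 5.14°

-58.9 dB, 5.1°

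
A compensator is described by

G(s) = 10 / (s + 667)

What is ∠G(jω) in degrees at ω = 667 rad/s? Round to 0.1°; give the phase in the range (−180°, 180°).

At s = jω = j667:
pole (s+667): 667 + j667 → |·| = √(667²+667²) = √889778 ≈ 943.28, ∠ = arctan(667/667) ≈ 45.00°
∠G = 0.00° − 45.00° = -45.00°

-45.0°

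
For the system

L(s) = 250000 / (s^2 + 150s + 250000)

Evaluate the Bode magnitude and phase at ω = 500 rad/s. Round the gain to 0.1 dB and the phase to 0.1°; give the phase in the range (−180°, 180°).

10.5 dB, -90.0°

At s = jω = j500:
quadratic: (j500)² + 150·j500 + 250000 = 0 + j75000 → |·| ≈ 75000, ∠ ≈ 90.00°
|L| = 250000 / 75000 ≈ 3.3333
Gain = 20 log₁₀(3.3333) ≈ 10.46 dB
∠L = 0.00° − 90.00° = -90.00°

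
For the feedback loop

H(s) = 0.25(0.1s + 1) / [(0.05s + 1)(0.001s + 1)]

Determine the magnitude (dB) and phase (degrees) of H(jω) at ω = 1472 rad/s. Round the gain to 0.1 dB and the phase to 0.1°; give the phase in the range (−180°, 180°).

-11.0 dB, -55.4°

At ω = 1472 rad/s:
zero (1 + j1472·0.1) = 1 + j147.2 → |·| ≈ 147.2, ∠ ≈ 89.61°
pole (1 + j1472·0.05) = 1 + j73.6 → |·| ≈ 73.607, ∠ ≈ 89.22°
pole (1 + j1472·0.001) = 1 + j1.472 → |·| ≈ 1.7795, ∠ ≈ 55.81°
|H| = 0.25 · 147.2 / (73.607 · 1.7795) ≈ 0.28095
Gain = 20 log₁₀(0.28095) ≈ -11.03 dB
∠H = (89.61°) − (89.22° + 55.81°) = -55.42°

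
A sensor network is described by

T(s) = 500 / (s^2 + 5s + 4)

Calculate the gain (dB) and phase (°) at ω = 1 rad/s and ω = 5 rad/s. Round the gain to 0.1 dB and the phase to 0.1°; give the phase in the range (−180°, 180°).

ω = 1: 38.7 dB, -59.0°; ω = 5: 23.7 dB, -130.0°

Substitute s = j1:
Numerator: 500 = 500 + j0
Denominator: (j1)^2 + 5(j1) + 4 = 3 + j5
|N| = √(500² + 0²) ≈ 500, ∠N ≈ 0.00°
|D| = √(3² + 5²) ≈ 5.831, ∠D ≈ 59.04°
|T| = 500 / 5.831 ≈ 85.749
Gain = 20 log₁₀(85.749) ≈ 38.66 dB
∠T = 0.00° − 59.04° = -59.04°

Substitute s = j5:
Numerator: 500 = 500 + j0
Denominator: (j5)^2 + 5(j5) + 4 = -21 + j25
|N| = √(500² + 0²) ≈ 500, ∠N ≈ 0.00°
|D| = √(21² + 25²) ≈ 32.65, ∠D ≈ 130.03°
|T| = 500 / 32.65 ≈ 15.314
Gain = 20 log₁₀(15.314) ≈ 23.70 dB
∠T = 0.00° − 130.03° = -130.03°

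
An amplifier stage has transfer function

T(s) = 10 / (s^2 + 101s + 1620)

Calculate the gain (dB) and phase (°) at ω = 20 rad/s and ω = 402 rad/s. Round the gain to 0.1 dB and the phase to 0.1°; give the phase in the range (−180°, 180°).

Substitute s = j20:
Numerator: 10 = 10 + j0
Denominator: (j20)^2 + 101(j20) + 1620 = 1220 + j2020
|N| = √(10² + 0²) ≈ 10, ∠N ≈ 0.00°
|D| = √(1220² + 2020²) ≈ 2359.8, ∠D ≈ 58.87°
|T| = 10 / 2359.8 ≈ 0.0042376
Gain = 20 log₁₀(0.0042376) ≈ -47.46 dB
∠T = 0.00° − 58.87° = -58.87°

Substitute s = j402:
Numerator: 10 = 10 + j0
Denominator: (j402)^2 + 101(j402) + 1620 = -159984 + j40602
|N| = √(10² + 0²) ≈ 10, ∠N ≈ 0.00°
|D| = √(159984² + 40602²) ≈ 1.6506e+05, ∠D ≈ 165.76°
|T| = 10 / 1.6506e+05 ≈ 6.0584e-05
Gain = 20 log₁₀(6.0584e-05) ≈ -84.35 dB
∠T = 0.00° − 165.76° = -165.76°

ω = 20: -47.5 dB, -58.9°; ω = 402: -84.4 dB, -165.8°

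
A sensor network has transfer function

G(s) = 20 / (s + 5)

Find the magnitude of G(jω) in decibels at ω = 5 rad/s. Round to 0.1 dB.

At s = jω = j5:
pole (s+5): 5 + j5 → |·| = √(5²+5²) = √50 ≈ 7.0711, ∠ = arctan(5/5) ≈ 45.00°
|G| = 20 / 7.0711 ≈ 2.8284
Gain = 20 log₁₀(2.8284) ≈ 9.03 dB

9.0 dB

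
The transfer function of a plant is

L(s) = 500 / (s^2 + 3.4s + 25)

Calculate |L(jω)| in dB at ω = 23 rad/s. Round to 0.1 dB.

-0.2 dB

At s = jω = j23:
quadratic: (j23)² + 3.4·j23 + 25 = -504 + j78.2 → |·| ≈ 510.03, ∠ ≈ 171.18°
|L| = 500 / 510.03 ≈ 0.98033
Gain = 20 log₁₀(0.98033) ≈ -0.17 dB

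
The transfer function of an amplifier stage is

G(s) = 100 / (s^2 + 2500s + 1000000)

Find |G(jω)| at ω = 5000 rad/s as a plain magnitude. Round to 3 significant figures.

3.70e-06

Substitute s = j5000:
Numerator: 100 = 100 + j0
Denominator: (j5000)^2 + 2500(j5000) + 1000000 = -24000000 + j12500000
|N| = √(100² + 0²) ≈ 100, ∠N ≈ 0.00°
|D| = √(24000000² + 12500000²) ≈ 2.706e+07, ∠D ≈ 152.49°
|G| = 100 / 2.706e+07 ≈ 3.6955e-06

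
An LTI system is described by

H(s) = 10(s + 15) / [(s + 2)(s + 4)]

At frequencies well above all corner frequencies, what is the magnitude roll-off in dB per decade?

-20 dB/decade

Each pole contributes −20 dB/decade at high frequency; each zero contributes +20 dB/decade.
Net: 1 zero(s) − 2 pole(s) → -20 dB/decade.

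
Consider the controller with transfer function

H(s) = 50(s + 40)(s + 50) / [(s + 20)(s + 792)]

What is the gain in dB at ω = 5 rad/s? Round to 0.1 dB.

15.9 dB

At s = jω = j5:
zero (s+40): 40 + j5 → |·| = √(40²+5²) = √1625 ≈ 40.311, ∠ = arctan(5/40) ≈ 7.13°
zero (s+50): 50 + j5 → |·| = √(50²+5²) = √2525 ≈ 50.249, ∠ = arctan(5/50) ≈ 5.71°
pole (s+20): 20 + j5 → |·| = √(20²+5²) = √425 ≈ 20.616, ∠ = arctan(5/20) ≈ 14.04°
pole (s+792): 792 + j5 → |·| = √(792²+5²) = √627289 ≈ 792.02, ∠ = arctan(5/792) ≈ 0.36°
|H| = 50 · 2025.6 / 16328 ≈ 6.2028
Gain = 20 log₁₀(6.2028) ≈ 15.85 dB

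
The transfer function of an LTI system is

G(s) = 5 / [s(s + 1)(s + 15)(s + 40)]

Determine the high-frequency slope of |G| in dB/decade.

-80 dB/decade

Each pole contributes −20 dB/decade at high frequency; each zero contributes +20 dB/decade.
Net: 0 zero(s) − 4 pole(s) → -80 dB/decade.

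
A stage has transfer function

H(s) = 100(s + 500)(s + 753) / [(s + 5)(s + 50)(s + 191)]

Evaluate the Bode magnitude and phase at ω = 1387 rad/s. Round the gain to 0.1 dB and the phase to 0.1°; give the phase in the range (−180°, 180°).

At s = jω = j1387:
zero (s+500): 500 + j1387 → |·| = √(500²+1387²) = √2173769 ≈ 1474.4, ∠ = arctan(1387/500) ≈ 70.18°
zero (s+753): 753 + j1387 → |·| = √(753²+1387²) = √2490778 ≈ 1578.2, ∠ = arctan(1387/753) ≈ 61.50°
pole (s+5): 5 + j1387 → |·| = √(5²+1387²) = √1923794 ≈ 1387, ∠ = arctan(1387/5) ≈ 89.79°
pole (s+50): 50 + j1387 → |·| = √(50²+1387²) = √1926269 ≈ 1387.9, ∠ = arctan(1387/50) ≈ 87.94°
pole (s+191): 191 + j1387 → |·| = √(191²+1387²) = √1960250 ≈ 1400.1, ∠ = arctan(1387/191) ≈ 82.16°
|H| = 100 · 2.3269e+06 / 2.6952e+09 ≈ 0.086335
Gain = 20 log₁₀(0.086335) ≈ -21.28 dB
∠H = 131.68° − 259.89° = -128.21°

-21.3 dB, -128.2°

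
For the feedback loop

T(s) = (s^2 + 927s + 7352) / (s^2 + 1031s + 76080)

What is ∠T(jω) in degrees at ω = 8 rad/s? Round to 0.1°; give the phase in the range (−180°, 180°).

Substitute s = j8:
Numerator: (j8)^2 + 927(j8) + 7352 = 7288 + j7416
Denominator: (j8)^2 + 1031(j8) + 76080 = 76016 + j8248
|N| = √(7288² + 7416²) ≈ 10398, ∠N ≈ 45.50°
|D| = √(76016² + 8248²) ≈ 76462, ∠D ≈ 6.19°
∠T = 45.50° − 6.19° = 39.31°

39.3°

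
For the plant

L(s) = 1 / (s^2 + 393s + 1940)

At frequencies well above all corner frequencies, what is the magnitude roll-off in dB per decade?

Each pole contributes −20 dB/decade at high frequency; each zero contributes +20 dB/decade.
Net: 0 zero(s) − 2 pole(s) → -40 dB/decade.

-40 dB/decade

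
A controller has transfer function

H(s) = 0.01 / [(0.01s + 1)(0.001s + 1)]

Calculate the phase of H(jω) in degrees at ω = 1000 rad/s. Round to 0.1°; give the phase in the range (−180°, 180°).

At ω = 1000 rad/s:
pole (1 + j1000·0.01) = 1 + j10 → |·| ≈ 10.05, ∠ ≈ 84.29°
pole (1 + j1000·0.001) = 1 + j1 → |·| ≈ 1.4142, ∠ ≈ 45.00°
∠H = (0°) − (84.29° + 45.00°) = -129.29°

-129.3°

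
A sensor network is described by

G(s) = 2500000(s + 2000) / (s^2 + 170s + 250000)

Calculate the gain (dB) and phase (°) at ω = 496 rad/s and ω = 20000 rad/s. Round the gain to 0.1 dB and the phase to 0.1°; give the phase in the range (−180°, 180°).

ω = 496: 95.7 dB, -73.4°; ω = 20000: 42.0 dB, -95.2°

At s = jω = j496:
zero (s+2000): 2000 + j496 → |·| = √(2000²+496²) = √4246016 ≈ 2060.6, ∠ = arctan(496/2000) ≈ 13.93°
quadratic: (j496)² + 170·j496 + 250000 = 3984 + j84320 → |·| ≈ 84414, ∠ ≈ 87.29°
|G| = 2500000 · 2060.6 / 84414 ≈ 61027
Gain = 20 log₁₀(61027) ≈ 95.71 dB
∠G = 13.93° − 87.29° = -73.36°

At s = jω = j20000:
zero (s+2000): 2000 + j20000 → |·| = √(2000²+20000²) = √404000000 ≈ 20100, ∠ = arctan(20000/2000) ≈ 84.29°
quadratic: (j20000)² + 170·j20000 + 250000 = -399750000 + j3400000 → |·| ≈ 3.9976e+08, ∠ ≈ 179.51°
|G| = 2500000 · 20100 / 3.9976e+08 ≈ 125.7
Gain = 20 log₁₀(125.7) ≈ 41.99 dB
∠G = 84.29° − 179.51° = -95.22°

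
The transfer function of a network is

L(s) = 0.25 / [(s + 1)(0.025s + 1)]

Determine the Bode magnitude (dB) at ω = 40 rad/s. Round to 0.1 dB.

At ω = 40 rad/s:
pole (1 + j40·1) = 1 + j40 → |·| ≈ 40.012, ∠ ≈ 88.57°
pole (1 + j40·0.025) = 1 + j1 → |·| ≈ 1.4142, ∠ ≈ 45.00°
|L| = 0.25 · 1 / (40.012 · 1.4142) ≈ 0.0044181
Gain = 20 log₁₀(0.0044181) ≈ -47.10 dB

-47.1 dB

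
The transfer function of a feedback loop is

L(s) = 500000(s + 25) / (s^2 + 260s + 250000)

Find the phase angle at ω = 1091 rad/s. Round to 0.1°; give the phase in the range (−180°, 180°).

-74.5°

At s = jω = j1091:
zero (s+25): 25 + j1091 → |·| = √(25²+1091²) = √1190906 ≈ 1091.3, ∠ = arctan(1091/25) ≈ 88.69°
quadratic: (j1091)² + 260·j1091 + 250000 = -940281 + j283660 → |·| ≈ 9.8214e+05, ∠ ≈ 163.21°
∠L = 88.69° − 163.21° = -74.52°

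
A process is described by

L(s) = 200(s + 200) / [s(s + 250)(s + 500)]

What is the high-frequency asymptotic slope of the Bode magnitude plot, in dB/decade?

-40 dB/decade

Each pole contributes −20 dB/decade at high frequency; each zero contributes +20 dB/decade.
Net: 1 zero(s) − 3 pole(s) → -40 dB/decade.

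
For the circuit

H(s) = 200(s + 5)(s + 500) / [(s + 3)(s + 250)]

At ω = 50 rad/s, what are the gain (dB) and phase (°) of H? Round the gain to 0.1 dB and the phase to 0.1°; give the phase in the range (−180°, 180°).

51.9 dB, -7.9°

At s = jω = j50:
zero (s+5): 5 + j50 → |·| = √(5²+50²) = √2525 ≈ 50.249, ∠ = arctan(50/5) ≈ 84.29°
zero (s+500): 500 + j50 → |·| = √(500²+50²) = √252500 ≈ 502.49, ∠ = arctan(50/500) ≈ 5.71°
pole (s+3): 3 + j50 → |·| = √(3²+50²) = √2509 ≈ 50.09, ∠ = arctan(50/3) ≈ 86.57°
pole (s+250): 250 + j50 → |·| = √(250²+50²) = √65000 ≈ 254.95, ∠ = arctan(50/250) ≈ 11.31°
|H| = 200 · 25250 / 12770 ≈ 395.46
Gain = 20 log₁₀(395.46) ≈ 51.94 dB
∠H = 90.00° − 97.88° = -7.88°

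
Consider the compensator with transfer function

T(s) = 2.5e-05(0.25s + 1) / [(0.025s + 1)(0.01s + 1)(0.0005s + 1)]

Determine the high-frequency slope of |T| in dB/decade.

Each pole contributes −20 dB/decade at high frequency; each zero contributes +20 dB/decade.
Net: 1 zero(s) − 3 pole(s) → -40 dB/decade.

-40 dB/decade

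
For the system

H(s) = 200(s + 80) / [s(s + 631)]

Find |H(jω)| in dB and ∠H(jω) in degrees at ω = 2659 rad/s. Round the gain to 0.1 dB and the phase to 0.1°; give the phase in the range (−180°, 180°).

-22.7 dB, -78.4°

At s = jω = j2659:
zero (s+80): 80 + j2659 → |·| = √(80²+2659²) = √7076681 ≈ 2660.2, ∠ = arctan(2659/80) ≈ 88.28°
pole (s+631): 631 + j2659 → |·| = √(631²+2659²) = √7468442 ≈ 2732.8, ∠ = arctan(2659/631) ≈ 76.65°
pole at origin: |s| = 2659, ∠ = 90.00° (in denominator)
|H| = 200 · 2660.2 / 7.2665e+06 ≈ 0.073218
Gain = 20 log₁₀(0.073218) ≈ -22.71 dB
∠H = 88.28° − 166.65° = -78.37°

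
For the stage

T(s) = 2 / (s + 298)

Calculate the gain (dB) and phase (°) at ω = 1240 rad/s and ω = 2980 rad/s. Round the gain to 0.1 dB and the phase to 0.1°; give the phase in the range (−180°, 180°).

ω = 1240: -56.1 dB, -76.5°; ω = 2980: -63.5 dB, -84.3°

Substitute s = j1240:
Numerator: 2 = 2 + j0
Denominator: (j1240) + 298 = 298 + j1240
|N| = √(2² + 0²) ≈ 2, ∠N ≈ 0.00°
|D| = √(298² + 1240²) ≈ 1275.3, ∠D ≈ 76.49°
|T| = 2 / 1275.3 ≈ 0.0015683
Gain = 20 log₁₀(0.0015683) ≈ -56.09 dB
∠T = 0.00° − 76.49° = -76.49°

Substitute s = j2980:
Numerator: 2 = 2 + j0
Denominator: (j2980) + 298 = 298 + j2980
|N| = √(2² + 0²) ≈ 2, ∠N ≈ 0.00°
|D| = √(298² + 2980²) ≈ 2994.9, ∠D ≈ 84.29°
|T| = 2 / 2994.9 ≈ 0.0006678
Gain = 20 log₁₀(0.0006678) ≈ -63.51 dB
∠T = 0.00° − 84.29° = -84.29°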